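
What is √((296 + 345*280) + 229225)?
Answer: √326121 ≈ 571.07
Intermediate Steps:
√((296 + 345*280) + 229225) = √((296 + 96600) + 229225) = √(96896 + 229225) = √326121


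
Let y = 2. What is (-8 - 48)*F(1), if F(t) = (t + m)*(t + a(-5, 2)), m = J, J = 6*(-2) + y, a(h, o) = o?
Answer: 1512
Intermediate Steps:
J = -10 (J = 6*(-2) + 2 = -12 + 2 = -10)
m = -10
F(t) = (-10 + t)*(2 + t) (F(t) = (t - 10)*(t + 2) = (-10 + t)*(2 + t))
(-8 - 48)*F(1) = (-8 - 48)*(-20 + 1**2 - 8*1) = -56*(-20 + 1 - 8) = -56*(-27) = 1512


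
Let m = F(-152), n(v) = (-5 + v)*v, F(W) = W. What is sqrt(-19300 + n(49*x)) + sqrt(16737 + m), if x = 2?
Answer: sqrt(16585) + I*sqrt(10186) ≈ 128.78 + 100.93*I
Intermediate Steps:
n(v) = v*(-5 + v)
m = -152
sqrt(-19300 + n(49*x)) + sqrt(16737 + m) = sqrt(-19300 + (49*2)*(-5 + 49*2)) + sqrt(16737 - 152) = sqrt(-19300 + 98*(-5 + 98)) + sqrt(16585) = sqrt(-19300 + 98*93) + sqrt(16585) = sqrt(-19300 + 9114) + sqrt(16585) = sqrt(-10186) + sqrt(16585) = I*sqrt(10186) + sqrt(16585) = sqrt(16585) + I*sqrt(10186)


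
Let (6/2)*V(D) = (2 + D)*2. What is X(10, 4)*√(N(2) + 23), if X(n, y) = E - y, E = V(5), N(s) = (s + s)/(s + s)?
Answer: 4*√6/3 ≈ 3.2660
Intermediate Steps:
V(D) = 4/3 + 2*D/3 (V(D) = ((2 + D)*2)/3 = (4 + 2*D)/3 = 4/3 + 2*D/3)
N(s) = 1 (N(s) = (2*s)/((2*s)) = (2*s)*(1/(2*s)) = 1)
E = 14/3 (E = 4/3 + (⅔)*5 = 4/3 + 10/3 = 14/3 ≈ 4.6667)
X(n, y) = 14/3 - y
X(10, 4)*√(N(2) + 23) = (14/3 - 1*4)*√(1 + 23) = (14/3 - 4)*√24 = 2*(2*√6)/3 = 4*√6/3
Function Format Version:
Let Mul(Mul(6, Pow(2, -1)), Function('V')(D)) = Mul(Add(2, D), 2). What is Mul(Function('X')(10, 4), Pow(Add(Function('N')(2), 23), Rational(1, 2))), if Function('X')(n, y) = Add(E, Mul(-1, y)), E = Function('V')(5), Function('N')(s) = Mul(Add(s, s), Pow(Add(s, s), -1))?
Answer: Mul(Rational(4, 3), Pow(6, Rational(1, 2))) ≈ 3.2660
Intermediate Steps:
Function('V')(D) = Add(Rational(4, 3), Mul(Rational(2, 3), D)) (Function('V')(D) = Mul(Rational(1, 3), Mul(Add(2, D), 2)) = Mul(Rational(1, 3), Add(4, Mul(2, D))) = Add(Rational(4, 3), Mul(Rational(2, 3), D)))
Function('N')(s) = 1 (Function('N')(s) = Mul(Mul(2, s), Pow(Mul(2, s), -1)) = Mul(Mul(2, s), Mul(Rational(1, 2), Pow(s, -1))) = 1)
E = Rational(14, 3) (E = Add(Rational(4, 3), Mul(Rational(2, 3), 5)) = Add(Rational(4, 3), Rational(10, 3)) = Rational(14, 3) ≈ 4.6667)
Function('X')(n, y) = Add(Rational(14, 3), Mul(-1, y))
Mul(Function('X')(10, 4), Pow(Add(Function('N')(2), 23), Rational(1, 2))) = Mul(Add(Rational(14, 3), Mul(-1, 4)), Pow(Add(1, 23), Rational(1, 2))) = Mul(Add(Rational(14, 3), -4), Pow(24, Rational(1, 2))) = Mul(Rational(2, 3), Mul(2, Pow(6, Rational(1, 2)))) = Mul(Rational(4, 3), Pow(6, Rational(1, 2)))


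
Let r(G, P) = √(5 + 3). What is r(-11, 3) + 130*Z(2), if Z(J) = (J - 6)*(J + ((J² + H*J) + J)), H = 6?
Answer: -10400 + 2*√2 ≈ -10397.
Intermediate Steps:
r(G, P) = 2*√2 (r(G, P) = √8 = 2*√2)
Z(J) = (-6 + J)*(J² + 8*J) (Z(J) = (J - 6)*(J + ((J² + 6*J) + J)) = (-6 + J)*(J + (J² + 7*J)) = (-6 + J)*(J² + 8*J))
r(-11, 3) + 130*Z(2) = 2*√2 + 130*(2*(-48 + 2² + 2*2)) = 2*√2 + 130*(2*(-48 + 4 + 4)) = 2*√2 + 130*(2*(-40)) = 2*√2 + 130*(-80) = 2*√2 - 10400 = -10400 + 2*√2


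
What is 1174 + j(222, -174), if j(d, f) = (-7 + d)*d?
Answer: 48904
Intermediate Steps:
j(d, f) = d*(-7 + d)
1174 + j(222, -174) = 1174 + 222*(-7 + 222) = 1174 + 222*215 = 1174 + 47730 = 48904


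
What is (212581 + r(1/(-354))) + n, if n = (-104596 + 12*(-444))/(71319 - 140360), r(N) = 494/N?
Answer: 2603300829/69041 ≈ 37707.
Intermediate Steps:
n = 109924/69041 (n = (-104596 - 5328)/(-69041) = -109924*(-1/69041) = 109924/69041 ≈ 1.5922)
(212581 + r(1/(-354))) + n = (212581 + 494/(1/(-354))) + 109924/69041 = (212581 + 494/(-1/354)) + 109924/69041 = (212581 + 494*(-354)) + 109924/69041 = (212581 - 174876) + 109924/69041 = 37705 + 109924/69041 = 2603300829/69041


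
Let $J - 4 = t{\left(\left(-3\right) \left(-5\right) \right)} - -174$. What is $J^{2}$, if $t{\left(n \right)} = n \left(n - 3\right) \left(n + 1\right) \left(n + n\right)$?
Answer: $7495750084$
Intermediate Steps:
$t{\left(n \right)} = 2 n^{2} \left(1 + n\right) \left(-3 + n\right)$ ($t{\left(n \right)} = n \left(-3 + n\right) \left(1 + n\right) 2 n = n \left(-3 + n\right) 2 n \left(1 + n\right) = n 2 n \left(1 + n\right) \left(-3 + n\right) = 2 n^{2} \left(1 + n\right) \left(-3 + n\right)$)
$J = 86578$ ($J = 4 - \left(-174 - 2 \left(\left(-3\right) \left(-5\right)\right)^{2} \left(-3 + \left(\left(-3\right) \left(-5\right)\right)^{2} - 2 \left(\left(-3\right) \left(-5\right)\right)\right)\right) = 4 + \left(2 \cdot 15^{2} \left(-3 + 15^{2} - 30\right) + 174\right) = 4 + \left(2 \cdot 225 \left(-3 + 225 - 30\right) + 174\right) = 4 + \left(2 \cdot 225 \cdot 192 + 174\right) = 4 + \left(86400 + 174\right) = 4 + 86574 = 86578$)
$J^{2} = 86578^{2} = 7495750084$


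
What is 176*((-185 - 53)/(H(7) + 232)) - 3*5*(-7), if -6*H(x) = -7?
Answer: -104433/1399 ≈ -74.648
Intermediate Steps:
H(x) = 7/6 (H(x) = -⅙*(-7) = 7/6)
176*((-185 - 53)/(H(7) + 232)) - 3*5*(-7) = 176*((-185 - 53)/(7/6 + 232)) - 3*5*(-7) = 176*(-238/1399/6) - 15*(-7) = 176*(-238*6/1399) + 105 = 176*(-1428/1399) + 105 = -251328/1399 + 105 = -104433/1399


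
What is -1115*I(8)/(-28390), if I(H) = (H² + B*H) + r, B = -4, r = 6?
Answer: 4237/2839 ≈ 1.4924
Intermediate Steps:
I(H) = 6 + H² - 4*H (I(H) = (H² - 4*H) + 6 = 6 + H² - 4*H)
-1115*I(8)/(-28390) = -1115*(6 + 8² - 4*8)/(-28390) = -1115*(6 + 64 - 32)*(-1/28390) = -1115*38*(-1/28390) = -42370*(-1/28390) = 4237/2839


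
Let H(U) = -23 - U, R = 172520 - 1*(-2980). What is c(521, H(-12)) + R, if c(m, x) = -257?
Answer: 175243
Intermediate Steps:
R = 175500 (R = 172520 + 2980 = 175500)
c(521, H(-12)) + R = -257 + 175500 = 175243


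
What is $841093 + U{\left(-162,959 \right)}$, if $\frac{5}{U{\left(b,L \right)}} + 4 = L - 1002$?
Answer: $\frac{39531366}{47} \approx 8.4109 \cdot 10^{5}$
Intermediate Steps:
$U{\left(b,L \right)} = \frac{5}{-1006 + L}$ ($U{\left(b,L \right)} = \frac{5}{-4 + \left(L - 1002\right)} = \frac{5}{-4 + \left(-1002 + L\right)} = \frac{5}{-1006 + L}$)
$841093 + U{\left(-162,959 \right)} = 841093 + \frac{5}{-1006 + 959} = 841093 + \frac{5}{-47} = 841093 + 5 \left(- \frac{1}{47}\right) = 841093 - \frac{5}{47} = \frac{39531366}{47}$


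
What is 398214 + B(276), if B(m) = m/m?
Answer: 398215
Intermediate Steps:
B(m) = 1
398214 + B(276) = 398214 + 1 = 398215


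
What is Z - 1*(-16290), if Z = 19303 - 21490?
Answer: 14103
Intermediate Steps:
Z = -2187
Z - 1*(-16290) = -2187 - 1*(-16290) = -2187 + 16290 = 14103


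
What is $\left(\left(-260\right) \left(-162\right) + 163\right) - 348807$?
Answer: $-306524$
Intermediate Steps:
$\left(\left(-260\right) \left(-162\right) + 163\right) - 348807 = \left(42120 + 163\right) - 348807 = 42283 - 348807 = -306524$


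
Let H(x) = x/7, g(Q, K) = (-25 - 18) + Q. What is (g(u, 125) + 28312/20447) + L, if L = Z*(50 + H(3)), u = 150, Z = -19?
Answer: -17375006/20447 ≈ -849.76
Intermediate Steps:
g(Q, K) = -43 + Q
H(x) = x/7 (H(x) = x*(⅐) = x/7)
L = -6707/7 (L = -19*(50 + (⅐)*3) = -19*(50 + 3/7) = -19*353/7 = -6707/7 ≈ -958.14)
(g(u, 125) + 28312/20447) + L = ((-43 + 150) + 28312/20447) - 6707/7 = (107 + 28312*(1/20447)) - 6707/7 = (107 + 28312/20447) - 6707/7 = 2216141/20447 - 6707/7 = -17375006/20447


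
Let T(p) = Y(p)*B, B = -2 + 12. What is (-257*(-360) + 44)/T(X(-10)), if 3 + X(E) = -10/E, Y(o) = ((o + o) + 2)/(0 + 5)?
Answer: -23141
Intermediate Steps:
B = 10
Y(o) = ⅖ + 2*o/5 (Y(o) = (2*o + 2)/5 = (2 + 2*o)*(⅕) = ⅖ + 2*o/5)
X(E) = -3 - 10/E
T(p) = 4 + 4*p (T(p) = (⅖ + 2*p/5)*10 = 4 + 4*p)
(-257*(-360) + 44)/T(X(-10)) = (-257*(-360) + 44)/(4 + 4*(-3 - 10/(-10))) = (92520 + 44)/(4 + 4*(-3 - 10*(-⅒))) = 92564/(4 + 4*(-3 + 1)) = 92564/(4 + 4*(-2)) = 92564/(4 - 8) = 92564/(-4) = 92564*(-¼) = -23141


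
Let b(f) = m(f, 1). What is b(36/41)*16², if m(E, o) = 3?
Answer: 768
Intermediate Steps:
b(f) = 3
b(36/41)*16² = 3*16² = 3*256 = 768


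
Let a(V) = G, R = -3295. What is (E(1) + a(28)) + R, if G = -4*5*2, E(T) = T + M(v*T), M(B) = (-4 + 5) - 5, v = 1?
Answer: -3338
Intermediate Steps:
M(B) = -4 (M(B) = 1 - 5 = -4)
E(T) = -4 + T (E(T) = T - 4 = -4 + T)
G = -40 (G = -20*2 = -40)
a(V) = -40
(E(1) + a(28)) + R = ((-4 + 1) - 40) - 3295 = (-3 - 40) - 3295 = -43 - 3295 = -3338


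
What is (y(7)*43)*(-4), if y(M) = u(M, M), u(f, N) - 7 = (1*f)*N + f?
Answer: -10836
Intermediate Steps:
u(f, N) = 7 + f + N*f (u(f, N) = 7 + ((1*f)*N + f) = 7 + (f*N + f) = 7 + (N*f + f) = 7 + (f + N*f) = 7 + f + N*f)
y(M) = 7 + M + M² (y(M) = 7 + M + M*M = 7 + M + M²)
(y(7)*43)*(-4) = ((7 + 7 + 7²)*43)*(-4) = ((7 + 7 + 49)*43)*(-4) = (63*43)*(-4) = 2709*(-4) = -10836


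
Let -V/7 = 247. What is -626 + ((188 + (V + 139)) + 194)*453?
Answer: -547850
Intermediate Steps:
V = -1729 (V = -7*247 = -1729)
-626 + ((188 + (V + 139)) + 194)*453 = -626 + ((188 + (-1729 + 139)) + 194)*453 = -626 + ((188 - 1590) + 194)*453 = -626 + (-1402 + 194)*453 = -626 - 1208*453 = -626 - 547224 = -547850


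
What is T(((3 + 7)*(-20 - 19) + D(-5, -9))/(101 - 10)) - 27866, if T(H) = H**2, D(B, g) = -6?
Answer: -230601530/8281 ≈ -27847.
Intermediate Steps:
T(((3 + 7)*(-20 - 19) + D(-5, -9))/(101 - 10)) - 27866 = (((3 + 7)*(-20 - 19) - 6)/(101 - 10))**2 - 27866 = ((10*(-39) - 6)/91)**2 - 27866 = ((-390 - 6)*(1/91))**2 - 27866 = (-396*1/91)**2 - 27866 = (-396/91)**2 - 27866 = 156816/8281 - 27866 = -230601530/8281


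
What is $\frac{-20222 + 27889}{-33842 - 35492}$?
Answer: $- \frac{7667}{69334} \approx -0.11058$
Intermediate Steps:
$\frac{-20222 + 27889}{-33842 - 35492} = \frac{7667}{-69334} = 7667 \left(- \frac{1}{69334}\right) = - \frac{7667}{69334}$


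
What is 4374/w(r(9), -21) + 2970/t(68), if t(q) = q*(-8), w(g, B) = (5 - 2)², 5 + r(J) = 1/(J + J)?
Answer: 130707/272 ≈ 480.54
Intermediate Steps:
r(J) = -5 + 1/(2*J) (r(J) = -5 + 1/(J + J) = -5 + 1/(2*J))
w(g, B) = 9 (w(g, B) = 3² = 9)
t(q) = -8*q
4374/w(r(9), -21) + 2970/t(68) = 4374/9 + 2970/((-8*68)) = 4374*(⅑) + 2970/(-544) = 486 + 2970*(-1/544) = 486 - 1485/272 = 130707/272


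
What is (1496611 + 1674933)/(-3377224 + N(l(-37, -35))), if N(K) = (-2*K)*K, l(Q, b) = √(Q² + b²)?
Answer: -792886/845603 ≈ -0.93766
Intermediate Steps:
N(K) = -2*K²
(1496611 + 1674933)/(-3377224 + N(l(-37, -35))) = (1496611 + 1674933)/(-3377224 - 2*(√((-37)² + (-35)²))²) = 3171544/(-3377224 - 2*(√(1369 + 1225))²) = 3171544/(-3377224 - 2*(√2594)²) = 3171544/(-3377224 - 2*2594) = 3171544/(-3377224 - 5188) = 3171544/(-3382412) = 3171544*(-1/3382412) = -792886/845603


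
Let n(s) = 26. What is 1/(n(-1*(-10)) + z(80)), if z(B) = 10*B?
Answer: 1/826 ≈ 0.0012107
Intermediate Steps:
1/(n(-1*(-10)) + z(80)) = 1/(26 + 10*80) = 1/(26 + 800) = 1/826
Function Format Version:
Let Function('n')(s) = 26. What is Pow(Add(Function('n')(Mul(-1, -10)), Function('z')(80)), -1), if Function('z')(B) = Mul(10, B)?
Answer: Rational(1, 826) ≈ 0.0012107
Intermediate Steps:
Pow(Add(Function('n')(Mul(-1, -10)), Function('z')(80)), -1) = Pow(Add(26, Mul(10, 80)), -1) = Pow(Add(26, 800), -1) = Pow(826, -1) = Rational(1, 826)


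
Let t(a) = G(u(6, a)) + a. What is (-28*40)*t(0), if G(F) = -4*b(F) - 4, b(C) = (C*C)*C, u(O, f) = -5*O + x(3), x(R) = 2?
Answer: -98340480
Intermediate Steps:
u(O, f) = 2 - 5*O (u(O, f) = -5*O + 2 = 2 - 5*O)
b(C) = C³ (b(C) = C²*C = C³)
G(F) = -4 - 4*F³ (G(F) = -4*F³ - 4 = -4 - 4*F³)
t(a) = 87804 + a (t(a) = (-4 - 4*(2 - 5*6)³) + a = (-4 - 4*(2 - 30)³) + a = (-4 - 4*(-28)³) + a = (-4 - 4*(-21952)) + a = (-4 + 87808) + a = 87804 + a)
(-28*40)*t(0) = (-28*40)*(87804 + 0) = -1120*87804 = -98340480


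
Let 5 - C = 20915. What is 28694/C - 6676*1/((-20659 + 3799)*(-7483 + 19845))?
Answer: -16612108747/12105921170 ≈ -1.3722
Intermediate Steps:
C = -20910 (C = 5 - 1*20915 = 5 - 20915 = -20910)
28694/C - 6676*1/((-20659 + 3799)*(-7483 + 19845)) = 28694/(-20910) - 6676*1/((-20659 + 3799)*(-7483 + 19845)) = 28694*(-1/20910) - 6676/((-16860*12362)) = -14347/10455 - 6676/(-208423320) = -14347/10455 - 6676*(-1/208423320) = -14347/10455 + 1669/52105830 = -16612108747/12105921170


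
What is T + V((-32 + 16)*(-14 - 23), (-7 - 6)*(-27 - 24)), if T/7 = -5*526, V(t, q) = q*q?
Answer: 421159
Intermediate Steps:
V(t, q) = q²
T = -18410 (T = 7*(-5*526) = 7*(-2630) = -18410)
T + V((-32 + 16)*(-14 - 23), (-7 - 6)*(-27 - 24)) = -18410 + ((-7 - 6)*(-27 - 24))² = -18410 + (-13*(-51))² = -18410 + 663² = -18410 + 439569 = 421159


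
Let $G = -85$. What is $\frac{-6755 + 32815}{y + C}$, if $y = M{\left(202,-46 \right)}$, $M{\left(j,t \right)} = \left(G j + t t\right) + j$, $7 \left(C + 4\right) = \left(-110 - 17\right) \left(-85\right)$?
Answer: $- \frac{182420}{93197} \approx -1.9574$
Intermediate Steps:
$C = \frac{10767}{7}$ ($C = -4 + \frac{\left(-110 - 17\right) \left(-85\right)}{7} = -4 + \frac{\left(-127\right) \left(-85\right)}{7} = -4 + \frac{1}{7} \cdot 10795 = -4 + \frac{10795}{7} = \frac{10767}{7} \approx 1538.1$)
$M{\left(j,t \right)} = t^{2} - 84 j$ ($M{\left(j,t \right)} = \left(- 85 j + t t\right) + j = \left(- 85 j + t^{2}\right) + j = \left(t^{2} - 85 j\right) + j = t^{2} - 84 j$)
$y = -14852$ ($y = \left(-46\right)^{2} - 16968 = 2116 - 16968 = -14852$)
$\frac{-6755 + 32815}{y + C} = \frac{-6755 + 32815}{-14852 + \frac{10767}{7}} = \frac{26060}{- \frac{93197}{7}} = 26060 \left(- \frac{7}{93197}\right) = - \frac{182420}{93197}$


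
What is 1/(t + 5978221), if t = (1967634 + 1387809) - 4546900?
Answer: 1/4786764 ≈ 2.0891e-7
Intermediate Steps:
t = -1191457 (t = 3355443 - 4546900 = -1191457)
1/(t + 5978221) = 1/(-1191457 + 5978221) = 1/4786764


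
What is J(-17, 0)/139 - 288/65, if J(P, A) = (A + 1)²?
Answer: -39967/9035 ≈ -4.4236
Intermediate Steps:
J(P, A) = (1 + A)²
J(-17, 0)/139 - 288/65 = (1 + 0)²/139 - 288/65 = 1²*(1/139) - 288*1/65 = 1*(1/139) - 288/65 = 1/139 - 288/65 = -39967/9035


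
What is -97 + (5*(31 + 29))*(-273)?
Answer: -81997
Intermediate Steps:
-97 + (5*(31 + 29))*(-273) = -97 + (5*60)*(-273) = -97 + 300*(-273) = -97 - 81900 = -81997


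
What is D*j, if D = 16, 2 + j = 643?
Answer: 10256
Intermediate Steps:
j = 641 (j = -2 + 643 = 641)
D*j = 16*641 = 10256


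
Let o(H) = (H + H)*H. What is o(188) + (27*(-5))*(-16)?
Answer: 72848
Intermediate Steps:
o(H) = 2*H**2 (o(H) = (2*H)*H = 2*H**2)
o(188) + (27*(-5))*(-16) = 2*188**2 + (27*(-5))*(-16) = 2*35344 - 135*(-16) = 70688 + 2160 = 72848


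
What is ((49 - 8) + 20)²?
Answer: 3721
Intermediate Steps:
((49 - 8) + 20)² = (41 + 20)² = 61² = 3721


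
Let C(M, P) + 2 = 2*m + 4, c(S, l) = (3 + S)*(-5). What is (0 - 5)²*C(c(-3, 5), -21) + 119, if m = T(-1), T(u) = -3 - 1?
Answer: -31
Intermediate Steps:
T(u) = -4
m = -4
c(S, l) = -15 - 5*S
C(M, P) = -6 (C(M, P) = -2 + (2*(-4) + 4) = -2 + (-8 + 4) = -2 - 4 = -6)
(0 - 5)²*C(c(-3, 5), -21) + 119 = (0 - 5)²*(-6) + 119 = (-5)²*(-6) + 119 = 25*(-6) + 119 = -150 + 119 = -31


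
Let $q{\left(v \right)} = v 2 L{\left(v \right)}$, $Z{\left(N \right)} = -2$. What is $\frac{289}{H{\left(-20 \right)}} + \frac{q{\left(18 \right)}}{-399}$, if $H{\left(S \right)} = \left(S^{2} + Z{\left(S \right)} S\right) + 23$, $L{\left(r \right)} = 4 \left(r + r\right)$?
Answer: $- \frac{761627}{61579} \approx -12.368$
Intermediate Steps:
$L{\left(r \right)} = 8 r$ ($L{\left(r \right)} = 4 \cdot 2 r = 8 r$)
$q{\left(v \right)} = 16 v^{2}$ ($q{\left(v \right)} = v 2 \cdot 8 v = 2 v 8 v = 16 v^{2}$)
$H{\left(S \right)} = 23 + S^{2} - 2 S$ ($H{\left(S \right)} = \left(S^{2} - 2 S\right) + 23 = 23 + S^{2} - 2 S$)
$\frac{289}{H{\left(-20 \right)}} + \frac{q{\left(18 \right)}}{-399} = \frac{289}{23 + \left(-20\right)^{2} - -40} + \frac{16 \cdot 18^{2}}{-399} = \frac{289}{23 + 400 + 40} + 16 \cdot 324 \left(- \frac{1}{399}\right) = \frac{289}{463} + 5184 \left(- \frac{1}{399}\right) = 289 \cdot \frac{1}{463} - \frac{1728}{133} = \frac{289}{463} - \frac{1728}{133} = - \frac{761627}{61579}$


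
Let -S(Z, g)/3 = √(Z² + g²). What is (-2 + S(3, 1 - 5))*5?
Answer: -85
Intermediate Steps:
S(Z, g) = -3*√(Z² + g²)
(-2 + S(3, 1 - 5))*5 = (-2 - 3*√(3² + (1 - 5)²))*5 = (-2 - 3*√(9 + (-4)²))*5 = (-2 - 3*√(9 + 16))*5 = (-2 - 3*√25)*5 = (-2 - 3*5)*5 = (-2 - 15)*5 = -17*5 = -85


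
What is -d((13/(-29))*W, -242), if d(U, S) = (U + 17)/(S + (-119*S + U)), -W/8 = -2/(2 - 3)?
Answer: -701/828332 ≈ -0.00084628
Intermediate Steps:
W = -16 (W = -(-16)/(2 - 3) = -(-16)/(-1) = -(-16)*(-1) = -8*2 = -16)
d(U, S) = (17 + U)/(U - 118*S) (d(U, S) = (17 + U)/(S + (U - 119*S)) = (17 + U)/(U - 118*S))
-d((13/(-29))*W, -242) = -(-17 - 13/(-29)*(-16))/(-13/(-29)*(-16) + 118*(-242)) = -(-17 - 13*(-1/29)*(-16))/(-13*(-1/29)*(-16) - 28556) = -(-17 - (-13)*(-16)/29)/(-(-13)*(-16)/29 - 28556) = -(-17 - 1*208/29)/(-1*208/29 - 28556) = -(-17 - 208/29)/(-208/29 - 28556) = -(-701)/((-828332/29)*29) = -(-29)*(-701)/(828332*29) = -1*701/828332 = -701/828332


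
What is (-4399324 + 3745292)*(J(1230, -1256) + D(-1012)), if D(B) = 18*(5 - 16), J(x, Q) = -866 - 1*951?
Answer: 1317874480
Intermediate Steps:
J(x, Q) = -1817 (J(x, Q) = -866 - 951 = -1817)
D(B) = -198 (D(B) = 18*(-11) = -198)
(-4399324 + 3745292)*(J(1230, -1256) + D(-1012)) = (-4399324 + 3745292)*(-1817 - 198) = -654032*(-2015) = 1317874480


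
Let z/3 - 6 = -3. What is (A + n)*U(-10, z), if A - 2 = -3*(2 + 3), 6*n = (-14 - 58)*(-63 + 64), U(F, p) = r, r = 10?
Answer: -250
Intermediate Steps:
z = 9 (z = 18 + 3*(-3) = 18 - 9 = 9)
U(F, p) = 10
n = -12 (n = ((-14 - 58)*(-63 + 64))/6 = (-72*1)/6 = (⅙)*(-72) = -12)
A = -13 (A = 2 - 3*(2 + 3) = 2 - 3*5 = 2 - 15 = -13)
(A + n)*U(-10, z) = (-13 - 12)*10 = -25*10 = -250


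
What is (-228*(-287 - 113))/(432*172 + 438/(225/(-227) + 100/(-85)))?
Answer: 127148000/103310453 ≈ 1.2307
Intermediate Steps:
(-228*(-287 - 113))/(432*172 + 438/(225/(-227) + 100/(-85))) = (-228*(-400))/(74304 + 438/(225*(-1/227) + 100*(-1/85))) = 91200/(74304 + 438/(-225/227 - 20/17)) = 91200/(74304 + 438/(-8365/3859)) = 91200/(74304 + 438*(-3859/8365)) = 91200/(74304 - 1690242/8365) = 91200/(619862718/8365) = 91200*(8365/619862718) = 127148000/103310453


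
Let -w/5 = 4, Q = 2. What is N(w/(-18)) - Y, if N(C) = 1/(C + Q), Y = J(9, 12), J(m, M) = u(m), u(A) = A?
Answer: -243/28 ≈ -8.6786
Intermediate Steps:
w = -20 (w = -5*4 = -20)
J(m, M) = m
Y = 9
N(C) = 1/(2 + C) (N(C) = 1/(C + 2) = 1/(2 + C))
N(w/(-18)) - Y = 1/(2 - 20/(-18)) - 1*9 = 1/(2 - 20*(-1/18)) - 9 = 1/(2 + 10/9) - 9 = 1/(28/9) - 9 = 9/28 - 9 = -243/28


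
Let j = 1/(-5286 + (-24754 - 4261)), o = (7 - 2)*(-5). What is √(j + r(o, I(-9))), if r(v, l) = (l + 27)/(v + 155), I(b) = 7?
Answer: 2*√324988083095/2229565 ≈ 0.51138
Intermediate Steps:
o = -25 (o = 5*(-5) = -25)
r(v, l) = (27 + l)/(155 + v)
j = -1/34301 (j = 1/(-5286 - 29015) = 1/(-34301) = -1/34301 ≈ -2.9154e-5)
√(j + r(o, I(-9))) = √(-1/34301 + (27 + 7)/(155 - 25)) = √(-1/34301 + 34/130) = √(-1/34301 + (1/130)*34) = √(-1/34301 + 17/65) = √(583052/2229565) = 2*√324988083095/2229565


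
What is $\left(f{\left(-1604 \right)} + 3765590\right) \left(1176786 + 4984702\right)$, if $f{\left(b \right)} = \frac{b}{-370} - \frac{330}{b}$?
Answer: $\frac{1721215560788269576}{74185} \approx 2.3202 \cdot 10^{13}$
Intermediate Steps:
$f{\left(b \right)} = - \frac{330}{b} - \frac{b}{370}$ ($f{\left(b \right)} = b \left(- \frac{1}{370}\right) - \frac{330}{b} = - \frac{b}{370} - \frac{330}{b} = - \frac{330}{b} - \frac{b}{370}$)
$\left(f{\left(-1604 \right)} + 3765590\right) \left(1176786 + 4984702\right) = \left(\left(- \frac{330}{-1604} - - \frac{802}{185}\right) + 3765590\right) \left(1176786 + 4984702\right) = \left(\left(\left(-330\right) \left(- \frac{1}{1604}\right) + \frac{802}{185}\right) + 3765590\right) 6161488 = \left(\left(\frac{165}{802} + \frac{802}{185}\right) + 3765590\right) 6161488 = \left(\frac{673729}{148370} + 3765590\right) 6161488 = \frac{558701262029}{148370} \cdot 6161488 = \frac{1721215560788269576}{74185}$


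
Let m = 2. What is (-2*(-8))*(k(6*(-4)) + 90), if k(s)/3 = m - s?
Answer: 2688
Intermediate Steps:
k(s) = 6 - 3*s (k(s) = 3*(2 - s) = 6 - 3*s)
(-2*(-8))*(k(6*(-4)) + 90) = (-2*(-8))*((6 - 18*(-4)) + 90) = 16*((6 - 3*(-24)) + 90) = 16*((6 + 72) + 90) = 16*(78 + 90) = 16*168 = 2688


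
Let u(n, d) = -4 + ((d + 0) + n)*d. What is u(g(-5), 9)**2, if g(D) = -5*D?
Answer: 91204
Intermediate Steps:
u(n, d) = -4 + d*(d + n) (u(n, d) = -4 + (d + n)*d = -4 + d*(d + n))
u(g(-5), 9)**2 = (-4 + 9**2 + 9*(-5*(-5)))**2 = (-4 + 81 + 9*25)**2 = (-4 + 81 + 225)**2 = 302**2 = 91204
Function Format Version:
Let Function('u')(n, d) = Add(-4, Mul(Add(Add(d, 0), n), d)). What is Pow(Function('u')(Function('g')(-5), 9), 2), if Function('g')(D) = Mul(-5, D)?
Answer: 91204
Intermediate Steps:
Function('u')(n, d) = Add(-4, Mul(d, Add(d, n))) (Function('u')(n, d) = Add(-4, Mul(Add(d, n), d)) = Add(-4, Mul(d, Add(d, n))))
Pow(Function('u')(Function('g')(-5), 9), 2) = Pow(Add(-4, Pow(9, 2), Mul(9, Mul(-5, -5))), 2) = Pow(Add(-4, 81, Mul(9, 25)), 2) = Pow(Add(-4, 81, 225), 2) = Pow(302, 2) = 91204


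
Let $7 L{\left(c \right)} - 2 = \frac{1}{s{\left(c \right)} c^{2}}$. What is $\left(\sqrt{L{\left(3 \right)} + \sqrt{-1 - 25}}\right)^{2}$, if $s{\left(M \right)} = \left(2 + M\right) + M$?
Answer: $\frac{145}{504} + i \sqrt{26} \approx 0.2877 + 5.099 i$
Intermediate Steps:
$s{\left(M \right)} = 2 + 2 M$
$L{\left(c \right)} = \frac{2}{7} + \frac{1}{7 c^{2} \left(2 + 2 c\right)}$ ($L{\left(c \right)} = \frac{2}{7} + \frac{1}{7 \left(2 + 2 c\right) c^{2}} = \frac{2}{7} + \frac{1}{7 c^{2} \left(2 + 2 c\right)}$)
$\left(\sqrt{L{\left(3 \right)} + \sqrt{-1 - 25}}\right)^{2} = \left(\sqrt{\frac{1 + 4 \cdot 3^{2} \left(1 + 3\right)}{14 \cdot 9 \left(1 + 3\right)} + \sqrt{-1 - 25}}\right)^{2} = \left(\sqrt{\frac{1}{14} \cdot \frac{1}{9} \cdot \frac{1}{4} \left(1 + 4 \cdot 9 \cdot 4\right) + \sqrt{-26}}\right)^{2} = \left(\sqrt{\frac{1}{14} \cdot \frac{1}{9} \cdot \frac{1}{4} \left(1 + 144\right) + i \sqrt{26}}\right)^{2} = \left(\sqrt{\frac{1}{14} \cdot \frac{1}{9} \cdot \frac{1}{4} \cdot 145 + i \sqrt{26}}\right)^{2} = \left(\sqrt{\frac{145}{504} + i \sqrt{26}}\right)^{2} = \frac{145}{504} + i \sqrt{26}$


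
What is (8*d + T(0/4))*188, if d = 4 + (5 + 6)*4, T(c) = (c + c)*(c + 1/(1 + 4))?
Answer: 72192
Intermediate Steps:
T(c) = 2*c*(1/5 + c) (T(c) = (2*c)*(c + 1/5) = (2*c)*(1/5 + c) = 2*c*(1/5 + c))
d = 48 (d = 4 + 11*4 = 4 + 44 = 48)
(8*d + T(0/4))*188 = (8*48 + 2*(0/4)*(1 + 5*(0/4))/5)*188 = (384 + 2*(0*(1/4))*(1 + 5*(0*(1/4)))/5)*188 = (384 + (2/5)*0*(1 + 5*0))*188 = (384 + (2/5)*0*(1 + 0))*188 = (384 + (2/5)*0*1)*188 = (384 + 0)*188 = 384*188 = 72192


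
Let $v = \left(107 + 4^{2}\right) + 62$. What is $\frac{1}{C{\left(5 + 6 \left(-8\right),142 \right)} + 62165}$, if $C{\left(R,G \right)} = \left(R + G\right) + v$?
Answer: $\frac{1}{62449} \approx 1.6013 \cdot 10^{-5}$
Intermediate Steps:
$v = 185$ ($v = \left(107 + 16\right) + 62 = 123 + 62 = 185$)
$C{\left(R,G \right)} = 185 + G + R$ ($C{\left(R,G \right)} = \left(R + G\right) + 185 = \left(G + R\right) + 185 = 185 + G + R$)
$\frac{1}{C{\left(5 + 6 \left(-8\right),142 \right)} + 62165} = \frac{1}{\left(185 + 142 + \left(5 + 6 \left(-8\right)\right)\right) + 62165} = \frac{1}{\left(185 + 142 + \left(5 - 48\right)\right) + 62165} = \frac{1}{\left(185 + 142 - 43\right) + 62165} = \frac{1}{284 + 62165} = \frac{1}{62449}$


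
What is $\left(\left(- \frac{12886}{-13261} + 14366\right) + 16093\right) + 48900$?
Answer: $\frac{1052392585}{13261} \approx 79360.0$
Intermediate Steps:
$\left(\left(- \frac{12886}{-13261} + 14366\right) + 16093\right) + 48900 = \left(\left(\left(-12886\right) \left(- \frac{1}{13261}\right) + 14366\right) + 16093\right) + 48900 = \left(\left(\frac{12886}{13261} + 14366\right) + 16093\right) + 48900 = \left(\frac{190520412}{13261} + 16093\right) + 48900 = \frac{403929685}{13261} + 48900 = \frac{1052392585}{13261}$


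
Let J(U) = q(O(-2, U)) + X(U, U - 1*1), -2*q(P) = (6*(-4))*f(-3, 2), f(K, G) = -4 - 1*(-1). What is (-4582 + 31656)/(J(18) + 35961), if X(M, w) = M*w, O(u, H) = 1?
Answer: 27074/36231 ≈ 0.74726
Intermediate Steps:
f(K, G) = -3 (f(K, G) = -4 + 1 = -3)
q(P) = -36 (q(P) = -6*(-4)*(-3)/2 = -(-12)*(-3) = -½*72 = -36)
J(U) = -36 + U*(-1 + U) (J(U) = -36 + U*(U - 1*1) = -36 + U*(U - 1) = -36 + U*(-1 + U))
(-4582 + 31656)/(J(18) + 35961) = (-4582 + 31656)/((-36 + 18*(-1 + 18)) + 35961) = 27074/((-36 + 18*17) + 35961) = 27074/((-36 + 306) + 35961) = 27074/(270 + 35961) = 27074/36231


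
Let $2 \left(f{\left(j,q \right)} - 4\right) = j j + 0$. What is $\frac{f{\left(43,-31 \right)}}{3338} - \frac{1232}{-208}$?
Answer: $\frac{538193}{86788} \approx 6.2012$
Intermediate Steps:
$f{\left(j,q \right)} = 4 + \frac{j^{2}}{2}$ ($f{\left(j,q \right)} = 4 + \frac{j j + 0}{2} = 4 + \frac{j^{2} + 0}{2} = 4 + \frac{j^{2}}{2}$)
$\frac{f{\left(43,-31 \right)}}{3338} - \frac{1232}{-208} = \frac{4 + \frac{43^{2}}{2}}{3338} - \frac{1232}{-208} = \left(4 + \frac{1}{2} \cdot 1849\right) \frac{1}{3338} - - \frac{77}{13} = \left(4 + \frac{1849}{2}\right) \frac{1}{3338} + \frac{77}{13} = \frac{1857}{2} \cdot \frac{1}{3338} + \frac{77}{13} = \frac{1857}{6676} + \frac{77}{13} = \frac{538193}{86788}$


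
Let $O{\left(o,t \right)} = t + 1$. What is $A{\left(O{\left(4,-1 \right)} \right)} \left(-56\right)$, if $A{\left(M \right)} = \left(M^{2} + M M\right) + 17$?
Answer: $-952$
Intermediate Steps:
$O{\left(o,t \right)} = 1 + t$
$A{\left(M \right)} = 17 + 2 M^{2}$ ($A{\left(M \right)} = \left(M^{2} + M^{2}\right) + 17 = 2 M^{2} + 17 = 17 + 2 M^{2}$)
$A{\left(O{\left(4,-1 \right)} \right)} \left(-56\right) = \left(17 + 2 \left(1 - 1\right)^{2}\right) \left(-56\right) = \left(17 + 2 \cdot 0^{2}\right) \left(-56\right) = \left(17 + 2 \cdot 0\right) \left(-56\right) = \left(17 + 0\right) \left(-56\right) = 17 \left(-56\right) = -952$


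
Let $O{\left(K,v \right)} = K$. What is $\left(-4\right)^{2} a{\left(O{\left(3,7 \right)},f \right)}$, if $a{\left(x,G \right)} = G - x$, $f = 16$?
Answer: $208$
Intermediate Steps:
$\left(-4\right)^{2} a{\left(O{\left(3,7 \right)},f \right)} = \left(-4\right)^{2} \left(16 - 3\right) = 16 \left(16 - 3\right) = 16 \cdot 13 = 208$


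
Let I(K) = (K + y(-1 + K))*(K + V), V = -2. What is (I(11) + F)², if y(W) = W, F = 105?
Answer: 86436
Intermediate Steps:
I(K) = (-1 + 2*K)*(-2 + K) (I(K) = (K + (-1 + K))*(K - 2) = (-1 + 2*K)*(-2 + K))
(I(11) + F)² = ((2 - 5*11 + 2*11²) + 105)² = ((2 - 55 + 2*121) + 105)² = ((2 - 55 + 242) + 105)² = (189 + 105)² = 294² = 86436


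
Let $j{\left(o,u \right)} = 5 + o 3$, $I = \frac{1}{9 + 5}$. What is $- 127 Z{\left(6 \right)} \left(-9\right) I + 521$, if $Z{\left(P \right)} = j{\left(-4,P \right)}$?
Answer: $- \frac{101}{2} \approx -50.5$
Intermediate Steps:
$I = \frac{1}{14} \approx 0.071429$
$j{\left(o,u \right)} = 5 + 3 o$
$Z{\left(P \right)} = -7$ ($Z{\left(P \right)} = 5 + 3 \left(-4\right) = 5 - 12 = -7$)
$- 127 Z{\left(6 \right)} \left(-9\right) I + 521 = - 127 \left(-7\right) \left(-9\right) \frac{1}{14} + 521 = - 127 \cdot 63 \cdot \frac{1}{14} + 521 = \left(-127\right) \frac{9}{2} + 521 = - \frac{1143}{2} + 521 = - \frac{101}{2}$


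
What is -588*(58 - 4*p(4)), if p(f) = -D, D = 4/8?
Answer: -35280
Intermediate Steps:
D = 1/2 (D = 4*(1/8) = 1/2 ≈ 0.50000)
p(f) = -1/2 (p(f) = -1*1/2 = -1/2)
-588*(58 - 4*p(4)) = -588*(58 - 4*(-1/2)) = -588*(58 + 2) = -588*60 = -35280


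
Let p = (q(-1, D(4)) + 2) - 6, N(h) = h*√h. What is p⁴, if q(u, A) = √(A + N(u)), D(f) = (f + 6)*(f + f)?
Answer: (4 - √(80 - I))⁴ ≈ 597.22 - 27.026*I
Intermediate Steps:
D(f) = 2*f*(6 + f) (D(f) = (6 + f)*(2*f) = 2*f*(6 + f))
N(h) = h^(3/2)
q(u, A) = √(A + u^(3/2))
p = -4 + √(80 - I) (p = (√(2*4*(6 + 4) + (-1)^(3/2)) + 2) - 6 = (√(2*4*10 - I) + 2) - 6 = (√(80 - I) + 2) - 6 = (2 + √(80 - I)) - 6 = -4 + √(80 - I) ≈ 4.9444 - 0.055901*I)
p⁴ = (-4 + √(80 - I))⁴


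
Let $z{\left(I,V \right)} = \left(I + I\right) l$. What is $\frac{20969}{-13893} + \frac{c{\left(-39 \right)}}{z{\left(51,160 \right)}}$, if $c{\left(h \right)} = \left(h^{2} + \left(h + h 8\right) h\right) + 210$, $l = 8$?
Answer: $\frac{16426613}{944724} \approx 17.388$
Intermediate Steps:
$z{\left(I,V \right)} = 16 I$ ($z{\left(I,V \right)} = \left(I + I\right) 8 = 2 I 8 = 16 I$)
$c{\left(h \right)} = 210 + 10 h^{2}$ ($c{\left(h \right)} = \left(h^{2} + \left(h + 8 h\right) h\right) + 210 = \left(h^{2} + 9 h h\right) + 210 = \left(h^{2} + 9 h^{2}\right) + 210 = 10 h^{2} + 210 = 210 + 10 h^{2}$)
$\frac{20969}{-13893} + \frac{c{\left(-39 \right)}}{z{\left(51,160 \right)}} = \frac{20969}{-13893} + \frac{210 + 10 \left(-39\right)^{2}}{16 \cdot 51} = 20969 \left(- \frac{1}{13893}\right) + \frac{210 + 10 \cdot 1521}{816} = - \frac{20969}{13893} + \left(210 + 15210\right) \frac{1}{816} = - \frac{20969}{13893} + 15420 \cdot \frac{1}{816} = - \frac{20969}{13893} + \frac{1285}{68} = \frac{16426613}{944724}$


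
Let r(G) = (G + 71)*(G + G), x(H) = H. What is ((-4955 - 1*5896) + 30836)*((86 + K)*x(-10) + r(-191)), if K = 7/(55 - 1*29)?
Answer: 11685329425/13 ≈ 8.9887e+8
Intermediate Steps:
K = 7/26 (K = 7/(55 - 29) = 7/26 ≈ 0.26923)
r(G) = 2*G*(71 + G) (r(G) = (71 + G)*(2*G) = 2*G*(71 + G))
((-4955 - 1*5896) + 30836)*((86 + K)*x(-10) + r(-191)) = ((-4955 - 1*5896) + 30836)*((86 + 7/26)*(-10) + 2*(-191)*(71 - 191)) = ((-4955 - 5896) + 30836)*((2243/26)*(-10) + 2*(-191)*(-120)) = (-10851 + 30836)*(-11215/13 + 45840) = 19985*(584705/13) = 11685329425/13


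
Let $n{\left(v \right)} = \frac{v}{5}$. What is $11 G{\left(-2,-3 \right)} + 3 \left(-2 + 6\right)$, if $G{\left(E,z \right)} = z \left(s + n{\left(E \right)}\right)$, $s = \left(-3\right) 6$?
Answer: $\frac{3096}{5} \approx 619.2$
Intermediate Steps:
$s = -18$
$n{\left(v \right)} = \frac{v}{5}$ ($n{\left(v \right)} = v \frac{1}{5} = \frac{v}{5}$)
$G{\left(E,z \right)} = z \left(-18 + \frac{E}{5}\right)$
$11 G{\left(-2,-3 \right)} + 3 \left(-2 + 6\right) = 11 \cdot \frac{1}{5} \left(-3\right) \left(-90 - 2\right) + 3 \left(-2 + 6\right) = 11 \cdot \frac{1}{5} \left(-3\right) \left(-92\right) + 3 \cdot 4 = 11 \cdot \frac{276}{5} + 12 = \frac{3036}{5} + 12 = \frac{3096}{5}$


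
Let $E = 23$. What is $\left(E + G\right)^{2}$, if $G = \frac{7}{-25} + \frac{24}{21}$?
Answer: $\frac{17438976}{30625} \approx 569.44$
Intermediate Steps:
$G = \frac{151}{175}$ ($G = 7 \left(- \frac{1}{25}\right) + 24 \cdot \frac{1}{21} = - \frac{7}{25} + \frac{8}{7} = \frac{151}{175} \approx 0.86286$)
$\left(E + G\right)^{2} = \left(23 + \frac{151}{175}\right)^{2} = \left(\frac{4176}{175}\right)^{2} = \frac{17438976}{30625}$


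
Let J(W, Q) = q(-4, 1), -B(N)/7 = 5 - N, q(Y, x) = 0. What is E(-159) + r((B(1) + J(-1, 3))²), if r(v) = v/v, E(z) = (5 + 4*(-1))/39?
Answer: 40/39 ≈ 1.0256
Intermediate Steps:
E(z) = 1/39 (E(z) = (5 - 4)*(1/39) = 1*(1/39) = 1/39)
B(N) = -35 + 7*N (B(N) = -7*(5 - N) = -35 + 7*N)
J(W, Q) = 0
r(v) = 1
E(-159) + r((B(1) + J(-1, 3))²) = 1/39 + 1 = 40/39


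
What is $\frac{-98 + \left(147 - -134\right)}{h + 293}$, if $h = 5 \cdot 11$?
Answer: $\frac{61}{116} \approx 0.52586$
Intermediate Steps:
$h = 55$
$\frac{-98 + \left(147 - -134\right)}{h + 293} = \frac{-98 + \left(147 - -134\right)}{55 + 293} = \frac{-98 + \left(147 + 134\right)}{348} = \left(-98 + 281\right) \frac{1}{348} = 183 \cdot \frac{1}{348} = \frac{61}{116}$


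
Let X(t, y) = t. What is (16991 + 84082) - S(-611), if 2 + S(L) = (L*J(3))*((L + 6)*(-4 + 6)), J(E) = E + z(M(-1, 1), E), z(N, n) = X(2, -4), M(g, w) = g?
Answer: -3595475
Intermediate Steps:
z(N, n) = 2
J(E) = 2 + E (J(E) = E + 2 = 2 + E)
S(L) = -2 + 5*L*(12 + 2*L) (S(L) = -2 + (L*(2 + 3))*((L + 6)*(-4 + 6)) = -2 + (L*5)*((6 + L)*2) = -2 + (5*L)*(12 + 2*L) = -2 + 5*L*(12 + 2*L))
(16991 + 84082) - S(-611) = (16991 + 84082) - (-2 + 10*(-611)**2 + 60*(-611)) = 101073 - (-2 + 10*373321 - 36660) = 101073 - (-2 + 3733210 - 36660) = 101073 - 1*3696548 = 101073 - 3696548 = -3595475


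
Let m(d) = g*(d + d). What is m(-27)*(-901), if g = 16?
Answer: 778464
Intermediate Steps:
m(d) = 32*d (m(d) = 16*(d + d) = 16*(2*d) = 32*d)
m(-27)*(-901) = (32*(-27))*(-901) = -864*(-901) = 778464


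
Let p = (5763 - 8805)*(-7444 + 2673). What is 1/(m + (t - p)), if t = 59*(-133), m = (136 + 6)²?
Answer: -1/14501065 ≈ -6.8960e-8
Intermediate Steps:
p = 14513382 (p = -3042*(-4771) = 14513382)
m = 20164 (m = 142² = 20164)
t = -7847
1/(m + (t - p)) = 1/(20164 + (-7847 - 1*14513382)) = 1/(20164 + (-7847 - 14513382)) = 1/(20164 - 14521229) = 1/(-14501065) = -1/14501065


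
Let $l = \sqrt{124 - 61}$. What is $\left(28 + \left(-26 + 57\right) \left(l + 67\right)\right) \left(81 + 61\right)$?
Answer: $298910 + 13206 \sqrt{7} \approx 3.3385 \cdot 10^{5}$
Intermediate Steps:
$l = 3 \sqrt{7}$ ($l = \sqrt{63} = 3 \sqrt{7} \approx 7.9373$)
$\left(28 + \left(-26 + 57\right) \left(l + 67\right)\right) \left(81 + 61\right) = \left(28 + \left(-26 + 57\right) \left(3 \sqrt{7} + 67\right)\right) \left(81 + 61\right) = \left(28 + 31 \left(67 + 3 \sqrt{7}\right)\right) 142 = \left(28 + \left(2077 + 93 \sqrt{7}\right)\right) 142 = \left(2105 + 93 \sqrt{7}\right) 142 = 298910 + 13206 \sqrt{7}$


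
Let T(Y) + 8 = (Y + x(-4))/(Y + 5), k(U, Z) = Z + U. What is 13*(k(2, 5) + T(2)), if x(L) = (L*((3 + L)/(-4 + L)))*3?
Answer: -169/14 ≈ -12.071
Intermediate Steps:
k(U, Z) = U + Z
x(L) = 3*L*(3 + L)/(-4 + L) (x(L) = (L*((3 + L)/(-4 + L)))*3 = (L*(3 + L)/(-4 + L))*3 = 3*L*(3 + L)/(-4 + L))
T(Y) = -8 + (-3/2 + Y)/(5 + Y) (T(Y) = -8 + (Y + 3*(-4)*(3 - 4)/(-4 - 4))/(Y + 5) = -8 + (Y + 3*(-4)*(-1)/(-8))/(5 + Y) = -8 + (Y + 3*(-4)*(-⅛)*(-1))/(5 + Y) = -8 + (Y - 3/2)/(5 + Y) = -8 + (-3/2 + Y)/(5 + Y))
13*(k(2, 5) + T(2)) = 13*((2 + 5) + (-83 - 14*2)/(2*(5 + 2))) = 13*(7 + (½)*(-83 - 28)/7) = 13*(7 + (½)*(⅐)*(-111)) = 13*(7 - 111/14) = 13*(-13/14) = -169/14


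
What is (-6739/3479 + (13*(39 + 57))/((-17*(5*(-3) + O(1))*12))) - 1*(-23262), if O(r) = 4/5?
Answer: 1375695383/59143 ≈ 23261.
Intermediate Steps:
O(r) = ⅘ (O(r) = 4*(⅕) = ⅘)
(-6739/3479 + (13*(39 + 57))/((-17*(5*(-3) + O(1))*12))) - 1*(-23262) = (-6739/3479 + (13*(39 + 57))/((-17*(5*(-3) + ⅘)*12))) - 1*(-23262) = (-6739*1/3479 + (13*96)/((-17*(-15 + ⅘)*12))) + 23262 = (-6739/3479 + 1248/((-17*(-71/5)*12))) + 23262 = (-6739/3479 + 1248/(((1207/5)*12))) + 23262 = (-6739/3479 + 1248/(14484/5)) + 23262 = (-6739/3479 + 1248*(5/14484)) + 23262 = (-6739/3479 + 520/1207) + 23262 = -89083/59143 + 23262 = 1375695383/59143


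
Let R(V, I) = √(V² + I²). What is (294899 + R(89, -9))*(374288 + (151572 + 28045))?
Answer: 163346030595 + 553905*√8002 ≈ 1.6340e+11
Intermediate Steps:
R(V, I) = √(I² + V²)
(294899 + R(89, -9))*(374288 + (151572 + 28045)) = (294899 + √((-9)² + 89²))*(374288 + (151572 + 28045)) = (294899 + √(81 + 7921))*(374288 + 179617) = (294899 + √8002)*553905 = 163346030595 + 553905*√8002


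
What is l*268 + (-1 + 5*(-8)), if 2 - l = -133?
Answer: 36139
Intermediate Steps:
l = 135 (l = 2 - 1*(-133) = 2 + 133 = 135)
l*268 + (-1 + 5*(-8)) = 135*268 + (-1 + 5*(-8)) = 36180 + (-1 - 40) = 36180 - 41 = 36139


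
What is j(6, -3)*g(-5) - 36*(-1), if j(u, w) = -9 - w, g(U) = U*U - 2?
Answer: -102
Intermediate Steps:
g(U) = -2 + U**2 (g(U) = U**2 - 2 = -2 + U**2)
j(6, -3)*g(-5) - 36*(-1) = (-9 - 1*(-3))*(-2 + (-5)**2) - 36*(-1) = (-9 + 3)*(-2 + 25) + 36 = -6*23 + 36 = -138 + 36 = -102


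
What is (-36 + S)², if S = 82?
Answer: 2116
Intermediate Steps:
(-36 + S)² = (-36 + 82)² = 46² = 2116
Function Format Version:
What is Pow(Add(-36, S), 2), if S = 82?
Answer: 2116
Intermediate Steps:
Pow(Add(-36, S), 2) = Pow(Add(-36, 82), 2) = Pow(46, 2) = 2116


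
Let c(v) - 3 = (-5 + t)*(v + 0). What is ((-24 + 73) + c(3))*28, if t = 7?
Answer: 1624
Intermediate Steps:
c(v) = 3 + 2*v (c(v) = 3 + (-5 + 7)*(v + 0) = 3 + 2*v)
((-24 + 73) + c(3))*28 = ((-24 + 73) + (3 + 2*3))*28 = (49 + (3 + 6))*28 = (49 + 9)*28 = 58*28 = 1624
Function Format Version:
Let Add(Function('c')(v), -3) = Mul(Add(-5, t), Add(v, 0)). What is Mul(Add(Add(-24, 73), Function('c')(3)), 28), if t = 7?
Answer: 1624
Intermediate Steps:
Function('c')(v) = Add(3, Mul(2, v)) (Function('c')(v) = Add(3, Mul(Add(-5, 7), Add(v, 0))) = Add(3, Mul(2, v)))
Mul(Add(Add(-24, 73), Function('c')(3)), 28) = Mul(Add(Add(-24, 73), Add(3, Mul(2, 3))), 28) = Mul(Add(49, Add(3, 6)), 28) = Mul(Add(49, 9), 28) = Mul(58, 28) = 1624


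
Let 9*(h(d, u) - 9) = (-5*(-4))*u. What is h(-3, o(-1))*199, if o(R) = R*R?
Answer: 20099/9 ≈ 2233.2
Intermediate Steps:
o(R) = R**2
h(d, u) = 9 + 20*u/9 (h(d, u) = 9 + ((-5*(-4))*u)/9 = 9 + (20*u)/9 = 9 + 20*u/9)
h(-3, o(-1))*199 = (9 + (20/9)*(-1)**2)*199 = (9 + (20/9)*1)*199 = (9 + 20/9)*199 = (101/9)*199 = 20099/9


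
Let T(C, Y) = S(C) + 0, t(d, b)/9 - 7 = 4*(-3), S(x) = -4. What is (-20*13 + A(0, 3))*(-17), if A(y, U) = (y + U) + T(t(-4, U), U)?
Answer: 4437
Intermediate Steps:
t(d, b) = -45 (t(d, b) = 63 + 9*(4*(-3)) = 63 + 9*(-12) = 63 - 108 = -45)
T(C, Y) = -4 (T(C, Y) = -4 + 0 = -4)
A(y, U) = -4 + U + y (A(y, U) = (y + U) - 4 = (U + y) - 4 = -4 + U + y)
(-20*13 + A(0, 3))*(-17) = (-20*13 + (-4 + 3 + 0))*(-17) = (-260 - 1)*(-17) = -261*(-17) = 4437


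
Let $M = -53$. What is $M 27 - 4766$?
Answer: $-6197$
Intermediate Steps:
$M 27 - 4766 = \left(-53\right) 27 - 4766 = -1431 - 4766 = -6197$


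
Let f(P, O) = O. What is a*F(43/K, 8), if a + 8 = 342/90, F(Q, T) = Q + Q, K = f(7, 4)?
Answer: -903/10 ≈ -90.300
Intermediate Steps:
K = 4
F(Q, T) = 2*Q
a = -21/5 (a = -8 + 342/90 = -8 + 342*(1/90) = -8 + 19/5 = -21/5 ≈ -4.2000)
a*F(43/K, 8) = -42*43/4/5 = -42*43*(¼)/5 = -42*43/(5*4) = -21/5*43/2 = -903/10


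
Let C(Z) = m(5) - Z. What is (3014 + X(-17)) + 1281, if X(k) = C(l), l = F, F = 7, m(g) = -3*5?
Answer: 4273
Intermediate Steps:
m(g) = -15
l = 7
C(Z) = -15 - Z
X(k) = -22 (X(k) = -15 - 1*7 = -15 - 7 = -22)
(3014 + X(-17)) + 1281 = (3014 - 22) + 1281 = 2992 + 1281 = 4273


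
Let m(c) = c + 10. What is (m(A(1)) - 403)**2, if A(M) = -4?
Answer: 157609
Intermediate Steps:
m(c) = 10 + c
(m(A(1)) - 403)**2 = ((10 - 4) - 403)**2 = (6 - 403)**2 = (-397)**2 = 157609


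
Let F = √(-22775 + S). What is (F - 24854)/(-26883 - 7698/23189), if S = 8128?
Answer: 576339406/623397585 - 23189*I*√14647/623397585 ≈ 0.92451 - 0.0045018*I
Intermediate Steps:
F = I*√14647 (F = √(-22775 + 8128) = √(-14647) = I*√14647 ≈ 121.02*I)
(F - 24854)/(-26883 - 7698/23189) = (I*√14647 - 24854)/(-26883 - 7698/23189) = (-24854 + I*√14647)/(-26883 - 7698*1/23189) = (-24854 + I*√14647)/(-26883 - 7698/23189) = (-24854 + I*√14647)/(-623397585/23189) = (-24854 + I*√14647)*(-23189/623397585) = 576339406/623397585 - 23189*I*√14647/623397585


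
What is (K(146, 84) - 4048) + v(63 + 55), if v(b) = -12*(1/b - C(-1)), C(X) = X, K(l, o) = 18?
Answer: -238484/59 ≈ -4042.1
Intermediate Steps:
v(b) = -12 - 12/b (v(b) = -12*(1/b - 1*(-1)) = -12*(1/b + 1) = -12*(1 + 1/b) = -12 - 12/b)
(K(146, 84) - 4048) + v(63 + 55) = (18 - 4048) + (-12 - 12/(63 + 55)) = -4030 + (-12 - 12/118) = -4030 + (-12 - 12*1/118) = -4030 + (-12 - 6/59) = -4030 - 714/59 = -238484/59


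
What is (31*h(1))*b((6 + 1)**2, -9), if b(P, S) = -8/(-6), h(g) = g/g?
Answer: 124/3 ≈ 41.333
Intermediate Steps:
h(g) = 1
b(P, S) = 4/3 (b(P, S) = -8*(-1/6) = 4/3)
(31*h(1))*b((6 + 1)**2, -9) = (31*1)*(4/3) = 31*(4/3) = 124/3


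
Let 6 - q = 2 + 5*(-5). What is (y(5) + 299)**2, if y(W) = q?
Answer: 107584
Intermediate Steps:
q = 29 (q = 6 - (2 + 5*(-5)) = 6 - (2 - 25) = 6 - 1*(-23) = 6 + 23 = 29)
y(W) = 29
(y(5) + 299)**2 = (29 + 299)**2 = 328**2 = 107584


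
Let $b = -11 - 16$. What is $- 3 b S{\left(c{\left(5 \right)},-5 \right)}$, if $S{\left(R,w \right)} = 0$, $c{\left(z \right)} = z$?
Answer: $0$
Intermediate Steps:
$b = -27$
$- 3 b S{\left(c{\left(5 \right)},-5 \right)} = \left(-3\right) \left(-27\right) 0 = 81 \cdot 0 = 0$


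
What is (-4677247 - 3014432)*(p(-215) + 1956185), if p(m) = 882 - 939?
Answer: -15045908658912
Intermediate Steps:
p(m) = -57
(-4677247 - 3014432)*(p(-215) + 1956185) = (-4677247 - 3014432)*(-57 + 1956185) = -7691679*1956128 = -15045908658912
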